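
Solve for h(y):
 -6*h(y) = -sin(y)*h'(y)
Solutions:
 h(y) = C1*(cos(y)^3 - 3*cos(y)^2 + 3*cos(y) - 1)/(cos(y)^3 + 3*cos(y)^2 + 3*cos(y) + 1)


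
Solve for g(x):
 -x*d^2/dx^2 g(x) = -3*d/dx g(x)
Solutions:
 g(x) = C1 + C2*x^4


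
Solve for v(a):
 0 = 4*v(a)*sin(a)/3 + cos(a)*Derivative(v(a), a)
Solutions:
 v(a) = C1*cos(a)^(4/3)


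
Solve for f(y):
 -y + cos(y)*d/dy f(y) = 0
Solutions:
 f(y) = C1 + Integral(y/cos(y), y)


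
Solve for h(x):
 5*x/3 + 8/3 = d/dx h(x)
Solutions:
 h(x) = C1 + 5*x^2/6 + 8*x/3


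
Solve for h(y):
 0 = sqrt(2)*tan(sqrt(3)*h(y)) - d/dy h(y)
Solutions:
 h(y) = sqrt(3)*(pi - asin(C1*exp(sqrt(6)*y)))/3
 h(y) = sqrt(3)*asin(C1*exp(sqrt(6)*y))/3


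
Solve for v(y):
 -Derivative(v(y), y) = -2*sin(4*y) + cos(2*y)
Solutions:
 v(y) = C1 - sin(2*y)/2 - cos(4*y)/2


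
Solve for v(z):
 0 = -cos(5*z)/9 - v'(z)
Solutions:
 v(z) = C1 - sin(5*z)/45


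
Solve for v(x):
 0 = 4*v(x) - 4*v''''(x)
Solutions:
 v(x) = C1*exp(-x) + C2*exp(x) + C3*sin(x) + C4*cos(x)


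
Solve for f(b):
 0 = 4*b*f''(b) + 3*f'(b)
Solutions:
 f(b) = C1 + C2*b^(1/4)


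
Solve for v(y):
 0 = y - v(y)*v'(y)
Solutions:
 v(y) = -sqrt(C1 + y^2)
 v(y) = sqrt(C1 + y^2)


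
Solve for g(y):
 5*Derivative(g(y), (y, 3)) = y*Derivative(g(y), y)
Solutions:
 g(y) = C1 + Integral(C2*airyai(5^(2/3)*y/5) + C3*airybi(5^(2/3)*y/5), y)


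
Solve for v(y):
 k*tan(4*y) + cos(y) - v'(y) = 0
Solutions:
 v(y) = C1 - k*log(cos(4*y))/4 + sin(y)


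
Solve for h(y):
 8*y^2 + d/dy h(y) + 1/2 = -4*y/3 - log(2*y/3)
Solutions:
 h(y) = C1 - 8*y^3/3 - 2*y^2/3 - y*log(y) + y*log(3/2) + y/2


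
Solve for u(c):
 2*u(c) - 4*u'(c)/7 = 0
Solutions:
 u(c) = C1*exp(7*c/2)


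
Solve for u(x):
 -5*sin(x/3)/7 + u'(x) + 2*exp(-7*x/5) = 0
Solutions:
 u(x) = C1 - 15*cos(x/3)/7 + 10*exp(-7*x/5)/7


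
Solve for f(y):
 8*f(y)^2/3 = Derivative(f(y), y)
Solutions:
 f(y) = -3/(C1 + 8*y)


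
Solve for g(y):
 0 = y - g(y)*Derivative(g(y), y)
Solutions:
 g(y) = -sqrt(C1 + y^2)
 g(y) = sqrt(C1 + y^2)


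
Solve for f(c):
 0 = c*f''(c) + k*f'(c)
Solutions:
 f(c) = C1 + c^(1 - re(k))*(C2*sin(log(c)*Abs(im(k))) + C3*cos(log(c)*im(k)))


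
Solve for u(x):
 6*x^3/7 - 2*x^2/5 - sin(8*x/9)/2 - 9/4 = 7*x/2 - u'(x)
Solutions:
 u(x) = C1 - 3*x^4/14 + 2*x^3/15 + 7*x^2/4 + 9*x/4 - 9*cos(8*x/9)/16


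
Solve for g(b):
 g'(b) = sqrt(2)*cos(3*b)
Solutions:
 g(b) = C1 + sqrt(2)*sin(3*b)/3


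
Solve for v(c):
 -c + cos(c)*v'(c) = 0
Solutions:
 v(c) = C1 + Integral(c/cos(c), c)


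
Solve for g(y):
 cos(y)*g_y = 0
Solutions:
 g(y) = C1


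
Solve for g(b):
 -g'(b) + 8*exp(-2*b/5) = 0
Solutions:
 g(b) = C1 - 20*exp(-2*b/5)


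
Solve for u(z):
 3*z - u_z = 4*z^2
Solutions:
 u(z) = C1 - 4*z^3/3 + 3*z^2/2


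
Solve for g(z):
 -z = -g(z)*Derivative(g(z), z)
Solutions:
 g(z) = -sqrt(C1 + z^2)
 g(z) = sqrt(C1 + z^2)


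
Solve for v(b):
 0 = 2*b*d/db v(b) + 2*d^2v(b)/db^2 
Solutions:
 v(b) = C1 + C2*erf(sqrt(2)*b/2)


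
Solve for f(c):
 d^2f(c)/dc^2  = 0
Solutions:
 f(c) = C1 + C2*c


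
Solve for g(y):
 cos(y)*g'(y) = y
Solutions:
 g(y) = C1 + Integral(y/cos(y), y)


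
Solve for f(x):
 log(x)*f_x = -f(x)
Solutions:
 f(x) = C1*exp(-li(x))


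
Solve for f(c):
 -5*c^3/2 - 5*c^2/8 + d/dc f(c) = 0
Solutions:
 f(c) = C1 + 5*c^4/8 + 5*c^3/24


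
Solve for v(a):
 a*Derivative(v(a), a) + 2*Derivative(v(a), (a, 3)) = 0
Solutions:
 v(a) = C1 + Integral(C2*airyai(-2^(2/3)*a/2) + C3*airybi(-2^(2/3)*a/2), a)


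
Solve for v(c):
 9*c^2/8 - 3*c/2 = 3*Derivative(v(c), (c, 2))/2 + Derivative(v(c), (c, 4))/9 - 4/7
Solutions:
 v(c) = C1 + C2*c + C3*sin(3*sqrt(6)*c/2) + C4*cos(3*sqrt(6)*c/2) + c^4/16 - c^3/6 + 17*c^2/126


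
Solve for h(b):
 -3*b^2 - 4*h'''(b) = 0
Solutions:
 h(b) = C1 + C2*b + C3*b^2 - b^5/80


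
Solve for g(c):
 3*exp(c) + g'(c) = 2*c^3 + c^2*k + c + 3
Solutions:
 g(c) = C1 + c^4/2 + c^3*k/3 + c^2/2 + 3*c - 3*exp(c)


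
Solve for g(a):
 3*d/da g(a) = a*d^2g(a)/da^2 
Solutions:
 g(a) = C1 + C2*a^4


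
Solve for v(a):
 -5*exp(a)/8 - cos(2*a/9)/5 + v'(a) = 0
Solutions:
 v(a) = C1 + 5*exp(a)/8 + 9*sin(2*a/9)/10


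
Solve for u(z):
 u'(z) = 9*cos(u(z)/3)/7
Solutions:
 -9*z/7 - 3*log(sin(u(z)/3) - 1)/2 + 3*log(sin(u(z)/3) + 1)/2 = C1


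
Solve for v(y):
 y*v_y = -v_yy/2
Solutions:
 v(y) = C1 + C2*erf(y)


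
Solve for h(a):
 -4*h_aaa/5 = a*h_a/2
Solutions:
 h(a) = C1 + Integral(C2*airyai(-5^(1/3)*a/2) + C3*airybi(-5^(1/3)*a/2), a)


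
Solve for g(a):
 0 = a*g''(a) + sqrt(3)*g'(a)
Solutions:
 g(a) = C1 + C2*a^(1 - sqrt(3))


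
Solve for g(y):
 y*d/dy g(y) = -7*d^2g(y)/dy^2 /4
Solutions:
 g(y) = C1 + C2*erf(sqrt(14)*y/7)


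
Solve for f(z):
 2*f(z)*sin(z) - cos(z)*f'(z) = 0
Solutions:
 f(z) = C1/cos(z)^2


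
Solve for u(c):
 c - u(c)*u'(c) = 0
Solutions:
 u(c) = -sqrt(C1 + c^2)
 u(c) = sqrt(C1 + c^2)


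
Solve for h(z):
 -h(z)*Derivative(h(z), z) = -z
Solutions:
 h(z) = -sqrt(C1 + z^2)
 h(z) = sqrt(C1 + z^2)


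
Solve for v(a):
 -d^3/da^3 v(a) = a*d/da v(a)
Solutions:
 v(a) = C1 + Integral(C2*airyai(-a) + C3*airybi(-a), a)


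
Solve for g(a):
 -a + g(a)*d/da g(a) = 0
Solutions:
 g(a) = -sqrt(C1 + a^2)
 g(a) = sqrt(C1 + a^2)


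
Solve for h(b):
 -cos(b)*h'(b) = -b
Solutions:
 h(b) = C1 + Integral(b/cos(b), b)


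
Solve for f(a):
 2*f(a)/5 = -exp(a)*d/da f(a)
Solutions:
 f(a) = C1*exp(2*exp(-a)/5)


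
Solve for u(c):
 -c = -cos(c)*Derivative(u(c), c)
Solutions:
 u(c) = C1 + Integral(c/cos(c), c)


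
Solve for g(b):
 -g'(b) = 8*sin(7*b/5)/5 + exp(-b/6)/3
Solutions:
 g(b) = C1 + 8*cos(7*b/5)/7 + 2*exp(-b/6)


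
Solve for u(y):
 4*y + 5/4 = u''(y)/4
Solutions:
 u(y) = C1 + C2*y + 8*y^3/3 + 5*y^2/2


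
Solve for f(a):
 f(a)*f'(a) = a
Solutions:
 f(a) = -sqrt(C1 + a^2)
 f(a) = sqrt(C1 + a^2)


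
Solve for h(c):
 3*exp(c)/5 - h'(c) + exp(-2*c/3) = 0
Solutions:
 h(c) = C1 + 3*exp(c)/5 - 3*exp(-2*c/3)/2


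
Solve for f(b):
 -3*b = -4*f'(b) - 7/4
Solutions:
 f(b) = C1 + 3*b^2/8 - 7*b/16


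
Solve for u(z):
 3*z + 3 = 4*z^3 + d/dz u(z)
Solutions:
 u(z) = C1 - z^4 + 3*z^2/2 + 3*z


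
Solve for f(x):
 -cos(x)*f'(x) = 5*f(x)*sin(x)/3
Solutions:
 f(x) = C1*cos(x)^(5/3)


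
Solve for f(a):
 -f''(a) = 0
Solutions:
 f(a) = C1 + C2*a


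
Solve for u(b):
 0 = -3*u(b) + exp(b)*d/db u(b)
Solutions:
 u(b) = C1*exp(-3*exp(-b))


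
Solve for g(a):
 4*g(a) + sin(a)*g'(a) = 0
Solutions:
 g(a) = C1*(cos(a)^2 + 2*cos(a) + 1)/(cos(a)^2 - 2*cos(a) + 1)


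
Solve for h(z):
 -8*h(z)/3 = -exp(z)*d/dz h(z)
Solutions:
 h(z) = C1*exp(-8*exp(-z)/3)


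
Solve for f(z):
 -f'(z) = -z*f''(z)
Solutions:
 f(z) = C1 + C2*z^2


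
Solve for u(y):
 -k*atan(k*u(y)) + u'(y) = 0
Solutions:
 Integral(1/atan(_y*k), (_y, u(y))) = C1 + k*y


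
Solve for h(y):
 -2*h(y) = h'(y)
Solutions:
 h(y) = C1*exp(-2*y)


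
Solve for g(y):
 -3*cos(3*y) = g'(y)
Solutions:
 g(y) = C1 - sin(3*y)


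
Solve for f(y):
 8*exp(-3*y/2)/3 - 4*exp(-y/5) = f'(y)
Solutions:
 f(y) = C1 - 16*exp(-3*y/2)/9 + 20*exp(-y/5)


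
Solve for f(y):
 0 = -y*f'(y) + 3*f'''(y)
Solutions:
 f(y) = C1 + Integral(C2*airyai(3^(2/3)*y/3) + C3*airybi(3^(2/3)*y/3), y)


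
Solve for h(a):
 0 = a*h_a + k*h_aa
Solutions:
 h(a) = C1 + C2*sqrt(k)*erf(sqrt(2)*a*sqrt(1/k)/2)


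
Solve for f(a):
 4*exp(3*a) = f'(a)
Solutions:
 f(a) = C1 + 4*exp(3*a)/3


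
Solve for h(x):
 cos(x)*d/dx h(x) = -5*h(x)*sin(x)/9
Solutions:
 h(x) = C1*cos(x)^(5/9)


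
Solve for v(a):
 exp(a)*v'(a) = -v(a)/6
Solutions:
 v(a) = C1*exp(exp(-a)/6)


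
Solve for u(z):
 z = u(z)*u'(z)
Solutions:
 u(z) = -sqrt(C1 + z^2)
 u(z) = sqrt(C1 + z^2)


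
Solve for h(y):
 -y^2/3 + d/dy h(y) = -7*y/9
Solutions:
 h(y) = C1 + y^3/9 - 7*y^2/18


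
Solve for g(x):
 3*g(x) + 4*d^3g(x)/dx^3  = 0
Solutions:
 g(x) = C3*exp(-6^(1/3)*x/2) + (C1*sin(2^(1/3)*3^(5/6)*x/4) + C2*cos(2^(1/3)*3^(5/6)*x/4))*exp(6^(1/3)*x/4)


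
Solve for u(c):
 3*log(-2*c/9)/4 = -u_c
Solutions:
 u(c) = C1 - 3*c*log(-c)/4 + 3*c*(-log(2) + 1 + 2*log(3))/4


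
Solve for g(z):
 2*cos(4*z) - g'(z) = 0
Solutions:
 g(z) = C1 + sin(4*z)/2


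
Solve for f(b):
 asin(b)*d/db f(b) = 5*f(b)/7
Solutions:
 f(b) = C1*exp(5*Integral(1/asin(b), b)/7)


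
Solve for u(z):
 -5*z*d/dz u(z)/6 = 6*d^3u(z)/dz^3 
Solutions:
 u(z) = C1 + Integral(C2*airyai(-30^(1/3)*z/6) + C3*airybi(-30^(1/3)*z/6), z)


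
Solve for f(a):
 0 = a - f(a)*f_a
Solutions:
 f(a) = -sqrt(C1 + a^2)
 f(a) = sqrt(C1 + a^2)


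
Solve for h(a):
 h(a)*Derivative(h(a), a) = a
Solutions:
 h(a) = -sqrt(C1 + a^2)
 h(a) = sqrt(C1 + a^2)


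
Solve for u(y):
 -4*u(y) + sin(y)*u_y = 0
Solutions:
 u(y) = C1*(cos(y)^2 - 2*cos(y) + 1)/(cos(y)^2 + 2*cos(y) + 1)


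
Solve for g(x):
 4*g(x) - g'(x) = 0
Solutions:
 g(x) = C1*exp(4*x)


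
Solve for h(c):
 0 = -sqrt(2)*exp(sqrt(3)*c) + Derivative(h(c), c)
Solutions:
 h(c) = C1 + sqrt(6)*exp(sqrt(3)*c)/3


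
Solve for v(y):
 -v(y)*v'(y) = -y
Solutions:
 v(y) = -sqrt(C1 + y^2)
 v(y) = sqrt(C1 + y^2)


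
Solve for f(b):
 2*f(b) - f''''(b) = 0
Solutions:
 f(b) = C1*exp(-2^(1/4)*b) + C2*exp(2^(1/4)*b) + C3*sin(2^(1/4)*b) + C4*cos(2^(1/4)*b)


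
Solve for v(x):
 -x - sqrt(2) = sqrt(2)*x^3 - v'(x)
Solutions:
 v(x) = C1 + sqrt(2)*x^4/4 + x^2/2 + sqrt(2)*x


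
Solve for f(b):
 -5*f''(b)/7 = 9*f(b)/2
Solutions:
 f(b) = C1*sin(3*sqrt(70)*b/10) + C2*cos(3*sqrt(70)*b/10)


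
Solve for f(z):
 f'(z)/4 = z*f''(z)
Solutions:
 f(z) = C1 + C2*z^(5/4)


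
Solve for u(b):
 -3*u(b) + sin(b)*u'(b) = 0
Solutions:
 u(b) = C1*(cos(b) - 1)^(3/2)/(cos(b) + 1)^(3/2)


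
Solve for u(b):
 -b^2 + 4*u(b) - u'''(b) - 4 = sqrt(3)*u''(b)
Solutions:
 u(b) = C1*exp(-b*((-sqrt(3)/9 + sqrt(-3 + (-18 + sqrt(3))^2)/9 + 2)^(-1/3) + 2*sqrt(3) + 3*(-sqrt(3)/9 + sqrt(-3 + (-18 + sqrt(3))^2)/9 + 2)^(1/3))/6)*sin(sqrt(3)*b*(-3*(-sqrt(3)/9 + sqrt(3)*sqrt(-4 + 27*(-4 + 2*sqrt(3)/9)^2)/18 + 2)^(1/3) + (-sqrt(3)/9 + sqrt(3)*sqrt(-4 + 27*(-4 + 2*sqrt(3)/9)^2)/18 + 2)^(-1/3))/6) + C2*exp(-b*((-sqrt(3)/9 + sqrt(-3 + (-18 + sqrt(3))^2)/9 + 2)^(-1/3) + 2*sqrt(3) + 3*(-sqrt(3)/9 + sqrt(-3 + (-18 + sqrt(3))^2)/9 + 2)^(1/3))/6)*cos(sqrt(3)*b*(-3*(-sqrt(3)/9 + sqrt(3)*sqrt(-4 + 27*(-4 + 2*sqrt(3)/9)^2)/18 + 2)^(1/3) + (-sqrt(3)/9 + sqrt(3)*sqrt(-4 + 27*(-4 + 2*sqrt(3)/9)^2)/18 + 2)^(-1/3))/6) + C3*exp(b*(-sqrt(3)/3 + 1/(3*(-sqrt(3)/9 + sqrt(-3 + (-18 + sqrt(3))^2)/9 + 2)^(1/3)) + (-sqrt(3)/9 + sqrt(-3 + (-18 + sqrt(3))^2)/9 + 2)^(1/3))) + b^2/4 + sqrt(3)/8 + 1


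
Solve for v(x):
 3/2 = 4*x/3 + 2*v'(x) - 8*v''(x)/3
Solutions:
 v(x) = C1 + C2*exp(3*x/4) - x^2/3 - 5*x/36


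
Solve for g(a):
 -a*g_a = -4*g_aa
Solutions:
 g(a) = C1 + C2*erfi(sqrt(2)*a/4)


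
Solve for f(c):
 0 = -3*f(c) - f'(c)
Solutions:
 f(c) = C1*exp(-3*c)


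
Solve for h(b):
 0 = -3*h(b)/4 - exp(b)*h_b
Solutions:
 h(b) = C1*exp(3*exp(-b)/4)


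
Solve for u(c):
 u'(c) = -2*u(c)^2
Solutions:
 u(c) = 1/(C1 + 2*c)


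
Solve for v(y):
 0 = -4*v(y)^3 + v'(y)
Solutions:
 v(y) = -sqrt(2)*sqrt(-1/(C1 + 4*y))/2
 v(y) = sqrt(2)*sqrt(-1/(C1 + 4*y))/2


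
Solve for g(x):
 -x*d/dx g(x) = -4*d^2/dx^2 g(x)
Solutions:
 g(x) = C1 + C2*erfi(sqrt(2)*x/4)


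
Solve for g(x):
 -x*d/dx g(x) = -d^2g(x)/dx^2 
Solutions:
 g(x) = C1 + C2*erfi(sqrt(2)*x/2)


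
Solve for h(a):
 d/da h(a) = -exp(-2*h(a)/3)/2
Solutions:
 h(a) = 3*log(-sqrt(C1 - a)) - 3*log(3)/2
 h(a) = 3*log(C1 - a/3)/2


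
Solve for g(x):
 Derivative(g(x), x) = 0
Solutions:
 g(x) = C1


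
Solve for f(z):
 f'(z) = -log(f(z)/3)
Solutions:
 -Integral(1/(-log(_y) + log(3)), (_y, f(z))) = C1 - z


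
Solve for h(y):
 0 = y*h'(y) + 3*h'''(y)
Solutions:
 h(y) = C1 + Integral(C2*airyai(-3^(2/3)*y/3) + C3*airybi(-3^(2/3)*y/3), y)


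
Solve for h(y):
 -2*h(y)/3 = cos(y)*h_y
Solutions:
 h(y) = C1*(sin(y) - 1)^(1/3)/(sin(y) + 1)^(1/3)


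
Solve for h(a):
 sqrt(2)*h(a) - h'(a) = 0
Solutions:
 h(a) = C1*exp(sqrt(2)*a)


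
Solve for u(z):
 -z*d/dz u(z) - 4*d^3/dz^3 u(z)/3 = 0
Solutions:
 u(z) = C1 + Integral(C2*airyai(-6^(1/3)*z/2) + C3*airybi(-6^(1/3)*z/2), z)


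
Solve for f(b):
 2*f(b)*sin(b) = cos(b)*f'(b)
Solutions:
 f(b) = C1/cos(b)^2


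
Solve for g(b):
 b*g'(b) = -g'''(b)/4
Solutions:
 g(b) = C1 + Integral(C2*airyai(-2^(2/3)*b) + C3*airybi(-2^(2/3)*b), b)


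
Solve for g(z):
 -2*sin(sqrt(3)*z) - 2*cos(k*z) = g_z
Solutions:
 g(z) = C1 + 2*sqrt(3)*cos(sqrt(3)*z)/3 - 2*sin(k*z)/k


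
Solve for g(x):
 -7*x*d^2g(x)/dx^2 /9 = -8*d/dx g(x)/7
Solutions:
 g(x) = C1 + C2*x^(121/49)


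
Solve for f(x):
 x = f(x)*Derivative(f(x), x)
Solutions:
 f(x) = -sqrt(C1 + x^2)
 f(x) = sqrt(C1 + x^2)


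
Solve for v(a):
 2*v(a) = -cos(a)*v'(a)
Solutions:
 v(a) = C1*(sin(a) - 1)/(sin(a) + 1)


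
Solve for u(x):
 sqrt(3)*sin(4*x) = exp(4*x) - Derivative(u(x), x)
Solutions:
 u(x) = C1 + exp(4*x)/4 + sqrt(3)*cos(4*x)/4


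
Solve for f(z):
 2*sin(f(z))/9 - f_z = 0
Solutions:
 -2*z/9 + log(cos(f(z)) - 1)/2 - log(cos(f(z)) + 1)/2 = C1


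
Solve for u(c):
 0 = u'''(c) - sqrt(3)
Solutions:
 u(c) = C1 + C2*c + C3*c^2 + sqrt(3)*c^3/6


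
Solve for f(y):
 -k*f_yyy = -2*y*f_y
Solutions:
 f(y) = C1 + Integral(C2*airyai(2^(1/3)*y*(1/k)^(1/3)) + C3*airybi(2^(1/3)*y*(1/k)^(1/3)), y)


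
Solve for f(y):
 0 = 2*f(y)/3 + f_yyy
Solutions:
 f(y) = C3*exp(-2^(1/3)*3^(2/3)*y/3) + (C1*sin(2^(1/3)*3^(1/6)*y/2) + C2*cos(2^(1/3)*3^(1/6)*y/2))*exp(2^(1/3)*3^(2/3)*y/6)


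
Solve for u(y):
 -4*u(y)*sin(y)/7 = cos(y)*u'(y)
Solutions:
 u(y) = C1*cos(y)^(4/7)


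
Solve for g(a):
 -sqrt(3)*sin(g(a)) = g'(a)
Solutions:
 g(a) = -acos((-C1 - exp(2*sqrt(3)*a))/(C1 - exp(2*sqrt(3)*a))) + 2*pi
 g(a) = acos((-C1 - exp(2*sqrt(3)*a))/(C1 - exp(2*sqrt(3)*a)))


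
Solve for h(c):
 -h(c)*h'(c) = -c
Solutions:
 h(c) = -sqrt(C1 + c^2)
 h(c) = sqrt(C1 + c^2)


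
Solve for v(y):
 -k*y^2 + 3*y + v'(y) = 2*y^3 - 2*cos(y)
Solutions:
 v(y) = C1 + k*y^3/3 + y^4/2 - 3*y^2/2 - 2*sin(y)


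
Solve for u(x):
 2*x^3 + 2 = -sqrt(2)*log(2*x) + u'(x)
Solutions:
 u(x) = C1 + x^4/2 + sqrt(2)*x*log(x) - sqrt(2)*x + sqrt(2)*x*log(2) + 2*x


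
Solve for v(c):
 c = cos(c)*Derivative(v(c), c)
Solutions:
 v(c) = C1 + Integral(c/cos(c), c)


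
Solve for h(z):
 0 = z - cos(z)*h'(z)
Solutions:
 h(z) = C1 + Integral(z/cos(z), z)


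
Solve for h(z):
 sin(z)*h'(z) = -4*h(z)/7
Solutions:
 h(z) = C1*(cos(z) + 1)^(2/7)/(cos(z) - 1)^(2/7)


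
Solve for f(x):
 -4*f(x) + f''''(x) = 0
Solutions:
 f(x) = C1*exp(-sqrt(2)*x) + C2*exp(sqrt(2)*x) + C3*sin(sqrt(2)*x) + C4*cos(sqrt(2)*x)


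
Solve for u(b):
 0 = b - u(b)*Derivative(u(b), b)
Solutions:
 u(b) = -sqrt(C1 + b^2)
 u(b) = sqrt(C1 + b^2)


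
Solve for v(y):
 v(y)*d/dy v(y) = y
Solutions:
 v(y) = -sqrt(C1 + y^2)
 v(y) = sqrt(C1 + y^2)


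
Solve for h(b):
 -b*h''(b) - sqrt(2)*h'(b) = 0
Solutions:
 h(b) = C1 + C2*b^(1 - sqrt(2))


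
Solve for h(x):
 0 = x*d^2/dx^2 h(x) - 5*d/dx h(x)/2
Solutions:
 h(x) = C1 + C2*x^(7/2)


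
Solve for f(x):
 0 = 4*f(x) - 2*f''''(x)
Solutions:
 f(x) = C1*exp(-2^(1/4)*x) + C2*exp(2^(1/4)*x) + C3*sin(2^(1/4)*x) + C4*cos(2^(1/4)*x)


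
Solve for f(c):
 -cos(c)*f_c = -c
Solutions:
 f(c) = C1 + Integral(c/cos(c), c)


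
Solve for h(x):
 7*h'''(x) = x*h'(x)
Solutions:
 h(x) = C1 + Integral(C2*airyai(7^(2/3)*x/7) + C3*airybi(7^(2/3)*x/7), x)


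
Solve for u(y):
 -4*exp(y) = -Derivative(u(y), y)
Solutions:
 u(y) = C1 + 4*exp(y)


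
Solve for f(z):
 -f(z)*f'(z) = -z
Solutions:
 f(z) = -sqrt(C1 + z^2)
 f(z) = sqrt(C1 + z^2)


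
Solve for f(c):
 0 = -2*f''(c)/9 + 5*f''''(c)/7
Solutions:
 f(c) = C1 + C2*c + C3*exp(-sqrt(70)*c/15) + C4*exp(sqrt(70)*c/15)


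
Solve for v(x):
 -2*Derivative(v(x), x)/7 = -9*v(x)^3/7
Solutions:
 v(x) = -sqrt(-1/(C1 + 9*x))
 v(x) = sqrt(-1/(C1 + 9*x))


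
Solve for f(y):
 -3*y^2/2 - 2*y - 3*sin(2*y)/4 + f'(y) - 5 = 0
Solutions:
 f(y) = C1 + y^3/2 + y^2 + 5*y - 3*cos(2*y)/8


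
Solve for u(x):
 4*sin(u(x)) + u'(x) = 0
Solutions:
 u(x) = -acos((-C1 - exp(8*x))/(C1 - exp(8*x))) + 2*pi
 u(x) = acos((-C1 - exp(8*x))/(C1 - exp(8*x)))


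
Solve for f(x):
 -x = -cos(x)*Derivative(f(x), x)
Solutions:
 f(x) = C1 + Integral(x/cos(x), x)


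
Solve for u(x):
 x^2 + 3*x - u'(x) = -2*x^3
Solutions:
 u(x) = C1 + x^4/2 + x^3/3 + 3*x^2/2


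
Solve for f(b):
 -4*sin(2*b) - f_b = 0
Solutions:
 f(b) = C1 + 2*cos(2*b)


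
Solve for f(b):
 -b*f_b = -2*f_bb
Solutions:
 f(b) = C1 + C2*erfi(b/2)


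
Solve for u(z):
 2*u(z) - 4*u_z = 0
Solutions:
 u(z) = C1*exp(z/2)


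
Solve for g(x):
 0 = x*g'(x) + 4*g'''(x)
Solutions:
 g(x) = C1 + Integral(C2*airyai(-2^(1/3)*x/2) + C3*airybi(-2^(1/3)*x/2), x)


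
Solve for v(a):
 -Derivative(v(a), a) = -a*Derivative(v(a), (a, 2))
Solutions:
 v(a) = C1 + C2*a^2


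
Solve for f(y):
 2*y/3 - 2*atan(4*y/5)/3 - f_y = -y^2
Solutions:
 f(y) = C1 + y^3/3 + y^2/3 - 2*y*atan(4*y/5)/3 + 5*log(16*y^2 + 25)/12


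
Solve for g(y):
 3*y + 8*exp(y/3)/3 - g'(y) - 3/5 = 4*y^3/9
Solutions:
 g(y) = C1 - y^4/9 + 3*y^2/2 - 3*y/5 + 8*exp(y/3)


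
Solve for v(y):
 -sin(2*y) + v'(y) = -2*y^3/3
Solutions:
 v(y) = C1 - y^4/6 - cos(2*y)/2


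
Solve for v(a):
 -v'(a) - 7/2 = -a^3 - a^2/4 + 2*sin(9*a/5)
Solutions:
 v(a) = C1 + a^4/4 + a^3/12 - 7*a/2 + 10*cos(9*a/5)/9


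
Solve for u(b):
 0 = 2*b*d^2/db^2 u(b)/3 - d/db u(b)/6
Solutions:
 u(b) = C1 + C2*b^(5/4)


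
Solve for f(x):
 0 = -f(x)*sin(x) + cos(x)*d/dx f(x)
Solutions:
 f(x) = C1/cos(x)


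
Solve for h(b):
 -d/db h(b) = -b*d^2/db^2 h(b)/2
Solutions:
 h(b) = C1 + C2*b^3


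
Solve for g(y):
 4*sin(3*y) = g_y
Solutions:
 g(y) = C1 - 4*cos(3*y)/3


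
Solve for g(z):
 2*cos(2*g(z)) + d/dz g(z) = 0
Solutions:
 g(z) = -asin((C1 + exp(8*z))/(C1 - exp(8*z)))/2 + pi/2
 g(z) = asin((C1 + exp(8*z))/(C1 - exp(8*z)))/2


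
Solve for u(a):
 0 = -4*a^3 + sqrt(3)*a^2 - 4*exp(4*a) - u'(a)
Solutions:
 u(a) = C1 - a^4 + sqrt(3)*a^3/3 - exp(4*a)


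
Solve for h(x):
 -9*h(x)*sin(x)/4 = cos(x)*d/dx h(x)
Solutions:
 h(x) = C1*cos(x)^(9/4)


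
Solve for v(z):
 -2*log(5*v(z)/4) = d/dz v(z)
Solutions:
 -Integral(1/(-log(_y) - log(5) + 2*log(2)), (_y, v(z)))/2 = C1 - z


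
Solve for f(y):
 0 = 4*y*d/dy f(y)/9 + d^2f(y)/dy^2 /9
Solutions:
 f(y) = C1 + C2*erf(sqrt(2)*y)


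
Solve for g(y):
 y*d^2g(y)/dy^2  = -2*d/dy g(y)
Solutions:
 g(y) = C1 + C2/y


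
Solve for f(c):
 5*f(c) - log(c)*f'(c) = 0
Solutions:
 f(c) = C1*exp(5*li(c))


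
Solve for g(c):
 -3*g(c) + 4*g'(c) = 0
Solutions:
 g(c) = C1*exp(3*c/4)


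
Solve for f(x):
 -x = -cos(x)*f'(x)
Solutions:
 f(x) = C1 + Integral(x/cos(x), x)


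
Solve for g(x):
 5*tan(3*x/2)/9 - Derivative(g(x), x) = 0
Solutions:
 g(x) = C1 - 10*log(cos(3*x/2))/27


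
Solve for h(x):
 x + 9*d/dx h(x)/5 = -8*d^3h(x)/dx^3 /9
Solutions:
 h(x) = C1 + C2*sin(9*sqrt(10)*x/20) + C3*cos(9*sqrt(10)*x/20) - 5*x^2/18


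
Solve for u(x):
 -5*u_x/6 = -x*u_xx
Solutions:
 u(x) = C1 + C2*x^(11/6)


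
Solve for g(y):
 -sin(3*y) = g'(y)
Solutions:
 g(y) = C1 + cos(3*y)/3


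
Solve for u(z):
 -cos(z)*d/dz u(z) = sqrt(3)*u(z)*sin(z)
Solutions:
 u(z) = C1*cos(z)^(sqrt(3))


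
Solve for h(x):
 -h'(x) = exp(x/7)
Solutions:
 h(x) = C1 - 7*exp(x/7)


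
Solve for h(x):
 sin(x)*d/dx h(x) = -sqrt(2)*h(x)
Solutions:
 h(x) = C1*(cos(x) + 1)^(sqrt(2)/2)/(cos(x) - 1)^(sqrt(2)/2)


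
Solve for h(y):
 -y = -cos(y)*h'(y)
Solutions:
 h(y) = C1 + Integral(y/cos(y), y)


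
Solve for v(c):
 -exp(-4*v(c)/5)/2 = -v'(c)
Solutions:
 v(c) = 5*log(-I*(C1 + 2*c/5)^(1/4))
 v(c) = 5*log(I*(C1 + 2*c/5)^(1/4))
 v(c) = 5*log(-(C1 + 2*c/5)^(1/4))
 v(c) = 5*log(C1 + 2*c/5)/4


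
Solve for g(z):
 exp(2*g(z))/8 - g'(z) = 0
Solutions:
 g(z) = log(-1/(C1 + z))/2 + log(2)
 g(z) = log(-sqrt(-1/(C1 + z))) + log(2)


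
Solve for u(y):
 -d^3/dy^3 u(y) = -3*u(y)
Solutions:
 u(y) = C3*exp(3^(1/3)*y) + (C1*sin(3^(5/6)*y/2) + C2*cos(3^(5/6)*y/2))*exp(-3^(1/3)*y/2)


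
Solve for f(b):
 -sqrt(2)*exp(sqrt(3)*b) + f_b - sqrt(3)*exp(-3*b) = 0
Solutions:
 f(b) = C1 + sqrt(6)*exp(sqrt(3)*b)/3 - sqrt(3)*exp(-3*b)/3


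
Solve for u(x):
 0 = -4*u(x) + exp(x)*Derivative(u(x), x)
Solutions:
 u(x) = C1*exp(-4*exp(-x))


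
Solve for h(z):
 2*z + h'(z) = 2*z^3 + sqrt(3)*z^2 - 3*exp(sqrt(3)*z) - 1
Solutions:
 h(z) = C1 + z^4/2 + sqrt(3)*z^3/3 - z^2 - z - sqrt(3)*exp(sqrt(3)*z)


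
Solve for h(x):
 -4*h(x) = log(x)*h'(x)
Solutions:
 h(x) = C1*exp(-4*li(x))


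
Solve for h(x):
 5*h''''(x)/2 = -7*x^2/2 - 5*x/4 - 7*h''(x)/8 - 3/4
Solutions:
 h(x) = C1 + C2*x + C3*sin(sqrt(35)*x/10) + C4*cos(sqrt(35)*x/10) - x^4/3 - 5*x^3/21 + 11*x^2


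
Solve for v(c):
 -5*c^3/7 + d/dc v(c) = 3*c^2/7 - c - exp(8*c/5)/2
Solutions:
 v(c) = C1 + 5*c^4/28 + c^3/7 - c^2/2 - 5*exp(8*c/5)/16


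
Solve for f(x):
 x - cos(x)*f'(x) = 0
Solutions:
 f(x) = C1 + Integral(x/cos(x), x)


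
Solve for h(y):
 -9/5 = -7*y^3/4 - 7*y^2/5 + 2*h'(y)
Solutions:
 h(y) = C1 + 7*y^4/32 + 7*y^3/30 - 9*y/10


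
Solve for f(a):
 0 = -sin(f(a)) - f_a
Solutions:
 f(a) = -acos((-C1 - exp(2*a))/(C1 - exp(2*a))) + 2*pi
 f(a) = acos((-C1 - exp(2*a))/(C1 - exp(2*a)))


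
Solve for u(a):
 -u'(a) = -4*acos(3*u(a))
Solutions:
 Integral(1/acos(3*_y), (_y, u(a))) = C1 + 4*a


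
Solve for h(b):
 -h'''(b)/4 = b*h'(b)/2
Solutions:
 h(b) = C1 + Integral(C2*airyai(-2^(1/3)*b) + C3*airybi(-2^(1/3)*b), b)


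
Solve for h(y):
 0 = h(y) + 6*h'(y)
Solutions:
 h(y) = C1*exp(-y/6)


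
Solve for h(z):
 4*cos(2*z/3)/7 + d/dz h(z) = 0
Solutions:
 h(z) = C1 - 6*sin(2*z/3)/7


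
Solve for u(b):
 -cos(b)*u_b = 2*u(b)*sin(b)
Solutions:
 u(b) = C1*cos(b)^2


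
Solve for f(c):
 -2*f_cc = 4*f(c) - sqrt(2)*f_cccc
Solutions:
 f(c) = C1*exp(-2^(3/4)*c*sqrt(1 + sqrt(1 + 4*sqrt(2)))/2) + C2*exp(2^(3/4)*c*sqrt(1 + sqrt(1 + 4*sqrt(2)))/2) + C3*sin(2^(3/4)*c*sqrt(-1 + sqrt(1 + 4*sqrt(2)))/2) + C4*cosh(2^(3/4)*c*sqrt(1 - sqrt(1 + 4*sqrt(2)))/2)


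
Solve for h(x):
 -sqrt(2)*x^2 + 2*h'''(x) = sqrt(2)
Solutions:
 h(x) = C1 + C2*x + C3*x^2 + sqrt(2)*x^5/120 + sqrt(2)*x^3/12


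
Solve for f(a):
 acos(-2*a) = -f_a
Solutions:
 f(a) = C1 - a*acos(-2*a) - sqrt(1 - 4*a^2)/2


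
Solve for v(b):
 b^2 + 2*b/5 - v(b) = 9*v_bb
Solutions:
 v(b) = C1*sin(b/3) + C2*cos(b/3) + b^2 + 2*b/5 - 18


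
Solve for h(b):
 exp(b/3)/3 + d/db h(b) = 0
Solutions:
 h(b) = C1 - exp(b)^(1/3)


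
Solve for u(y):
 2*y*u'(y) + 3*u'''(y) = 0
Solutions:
 u(y) = C1 + Integral(C2*airyai(-2^(1/3)*3^(2/3)*y/3) + C3*airybi(-2^(1/3)*3^(2/3)*y/3), y)


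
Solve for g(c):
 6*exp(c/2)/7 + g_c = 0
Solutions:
 g(c) = C1 - 12*exp(c/2)/7


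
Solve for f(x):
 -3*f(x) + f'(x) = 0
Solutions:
 f(x) = C1*exp(3*x)


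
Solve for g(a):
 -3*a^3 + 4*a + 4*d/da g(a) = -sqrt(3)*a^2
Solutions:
 g(a) = C1 + 3*a^4/16 - sqrt(3)*a^3/12 - a^2/2


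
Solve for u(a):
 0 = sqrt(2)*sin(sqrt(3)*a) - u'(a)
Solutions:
 u(a) = C1 - sqrt(6)*cos(sqrt(3)*a)/3


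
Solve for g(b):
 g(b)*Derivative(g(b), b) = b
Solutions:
 g(b) = -sqrt(C1 + b^2)
 g(b) = sqrt(C1 + b^2)


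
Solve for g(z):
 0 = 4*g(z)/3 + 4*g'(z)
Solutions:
 g(z) = C1*exp(-z/3)


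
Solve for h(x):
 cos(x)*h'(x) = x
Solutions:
 h(x) = C1 + Integral(x/cos(x), x)


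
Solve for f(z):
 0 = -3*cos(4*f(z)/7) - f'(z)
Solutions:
 3*z - 7*log(sin(4*f(z)/7) - 1)/8 + 7*log(sin(4*f(z)/7) + 1)/8 = C1


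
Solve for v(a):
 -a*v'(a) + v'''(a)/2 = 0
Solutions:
 v(a) = C1 + Integral(C2*airyai(2^(1/3)*a) + C3*airybi(2^(1/3)*a), a)


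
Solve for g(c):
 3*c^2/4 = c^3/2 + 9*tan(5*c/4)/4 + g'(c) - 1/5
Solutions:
 g(c) = C1 - c^4/8 + c^3/4 + c/5 + 9*log(cos(5*c/4))/5


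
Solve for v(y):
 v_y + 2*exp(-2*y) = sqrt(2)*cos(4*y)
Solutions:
 v(y) = C1 + sqrt(2)*sin(4*y)/4 + exp(-2*y)


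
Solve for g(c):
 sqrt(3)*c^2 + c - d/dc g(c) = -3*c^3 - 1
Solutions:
 g(c) = C1 + 3*c^4/4 + sqrt(3)*c^3/3 + c^2/2 + c


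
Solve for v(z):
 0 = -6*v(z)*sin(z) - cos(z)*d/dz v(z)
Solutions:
 v(z) = C1*cos(z)^6


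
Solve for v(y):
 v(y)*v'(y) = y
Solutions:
 v(y) = -sqrt(C1 + y^2)
 v(y) = sqrt(C1 + y^2)


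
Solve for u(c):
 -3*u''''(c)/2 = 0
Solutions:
 u(c) = C1 + C2*c + C3*c^2 + C4*c^3


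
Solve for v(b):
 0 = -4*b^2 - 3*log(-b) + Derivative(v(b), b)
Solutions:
 v(b) = C1 + 4*b^3/3 + 3*b*log(-b) - 3*b


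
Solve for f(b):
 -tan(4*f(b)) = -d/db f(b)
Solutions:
 f(b) = -asin(C1*exp(4*b))/4 + pi/4
 f(b) = asin(C1*exp(4*b))/4


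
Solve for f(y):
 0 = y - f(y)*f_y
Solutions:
 f(y) = -sqrt(C1 + y^2)
 f(y) = sqrt(C1 + y^2)


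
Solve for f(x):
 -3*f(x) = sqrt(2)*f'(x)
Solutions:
 f(x) = C1*exp(-3*sqrt(2)*x/2)


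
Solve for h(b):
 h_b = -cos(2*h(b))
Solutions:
 h(b) = -asin((C1 + exp(4*b))/(C1 - exp(4*b)))/2 + pi/2
 h(b) = asin((C1 + exp(4*b))/(C1 - exp(4*b)))/2


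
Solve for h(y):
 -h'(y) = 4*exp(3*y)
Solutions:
 h(y) = C1 - 4*exp(3*y)/3


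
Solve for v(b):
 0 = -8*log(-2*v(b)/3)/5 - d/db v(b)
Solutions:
 5*Integral(1/(log(-_y) - log(3) + log(2)), (_y, v(b)))/8 = C1 - b


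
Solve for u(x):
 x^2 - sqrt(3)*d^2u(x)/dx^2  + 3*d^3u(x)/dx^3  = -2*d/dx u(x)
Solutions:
 u(x) = C1 - x^3/6 - sqrt(3)*x^2/4 + 3*x/4 + (C2*sin(sqrt(21)*x/6) + C3*cos(sqrt(21)*x/6))*exp(sqrt(3)*x/6)


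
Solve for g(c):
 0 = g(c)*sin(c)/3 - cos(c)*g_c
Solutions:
 g(c) = C1/cos(c)^(1/3)


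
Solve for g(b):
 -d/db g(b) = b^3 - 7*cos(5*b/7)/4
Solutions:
 g(b) = C1 - b^4/4 + 49*sin(5*b/7)/20


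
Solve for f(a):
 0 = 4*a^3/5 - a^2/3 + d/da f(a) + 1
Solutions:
 f(a) = C1 - a^4/5 + a^3/9 - a


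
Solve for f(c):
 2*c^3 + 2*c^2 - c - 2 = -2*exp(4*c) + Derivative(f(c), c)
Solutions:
 f(c) = C1 + c^4/2 + 2*c^3/3 - c^2/2 - 2*c + exp(4*c)/2


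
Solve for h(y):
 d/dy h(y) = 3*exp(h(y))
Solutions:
 h(y) = log(-1/(C1 + 3*y))


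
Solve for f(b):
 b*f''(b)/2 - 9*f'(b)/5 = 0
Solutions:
 f(b) = C1 + C2*b^(23/5)


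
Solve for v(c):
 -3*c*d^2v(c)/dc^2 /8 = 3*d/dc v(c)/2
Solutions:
 v(c) = C1 + C2/c^3


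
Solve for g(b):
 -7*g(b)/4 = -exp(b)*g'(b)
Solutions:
 g(b) = C1*exp(-7*exp(-b)/4)


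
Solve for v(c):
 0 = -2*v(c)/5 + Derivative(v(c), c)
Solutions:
 v(c) = C1*exp(2*c/5)


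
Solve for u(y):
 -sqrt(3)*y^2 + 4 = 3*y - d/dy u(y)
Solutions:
 u(y) = C1 + sqrt(3)*y^3/3 + 3*y^2/2 - 4*y


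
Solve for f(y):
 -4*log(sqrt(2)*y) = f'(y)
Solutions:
 f(y) = C1 - 4*y*log(y) - y*log(4) + 4*y


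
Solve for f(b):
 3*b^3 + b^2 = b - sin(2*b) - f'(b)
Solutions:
 f(b) = C1 - 3*b^4/4 - b^3/3 + b^2/2 + cos(2*b)/2


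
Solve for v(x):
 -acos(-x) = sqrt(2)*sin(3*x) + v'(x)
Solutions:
 v(x) = C1 - x*acos(-x) - sqrt(1 - x^2) + sqrt(2)*cos(3*x)/3


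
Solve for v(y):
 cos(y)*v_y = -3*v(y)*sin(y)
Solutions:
 v(y) = C1*cos(y)^3


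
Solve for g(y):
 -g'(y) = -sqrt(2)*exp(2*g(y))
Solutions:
 g(y) = log(-sqrt(-1/(C1 + sqrt(2)*y))) - log(2)/2
 g(y) = log(-1/(C1 + sqrt(2)*y))/2 - log(2)/2


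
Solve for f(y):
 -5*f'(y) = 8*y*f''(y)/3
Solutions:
 f(y) = C1 + C2/y^(7/8)


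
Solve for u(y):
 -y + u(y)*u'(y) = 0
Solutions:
 u(y) = -sqrt(C1 + y^2)
 u(y) = sqrt(C1 + y^2)


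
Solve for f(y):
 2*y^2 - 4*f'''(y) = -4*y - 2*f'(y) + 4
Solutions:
 f(y) = C1 + C2*exp(-sqrt(2)*y/2) + C3*exp(sqrt(2)*y/2) - y^3/3 - y^2 - 2*y


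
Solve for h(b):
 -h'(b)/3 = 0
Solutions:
 h(b) = C1


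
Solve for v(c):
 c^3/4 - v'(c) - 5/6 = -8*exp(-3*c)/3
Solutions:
 v(c) = C1 + c^4/16 - 5*c/6 - 8*exp(-3*c)/9


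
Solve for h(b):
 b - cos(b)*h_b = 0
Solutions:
 h(b) = C1 + Integral(b/cos(b), b)


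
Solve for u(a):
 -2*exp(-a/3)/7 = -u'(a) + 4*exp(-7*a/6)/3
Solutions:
 u(a) = C1 - 6*exp(-a/3)/7 - 8*exp(-7*a/6)/7


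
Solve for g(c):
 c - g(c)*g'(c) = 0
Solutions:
 g(c) = -sqrt(C1 + c^2)
 g(c) = sqrt(C1 + c^2)


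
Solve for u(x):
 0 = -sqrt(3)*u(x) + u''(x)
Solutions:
 u(x) = C1*exp(-3^(1/4)*x) + C2*exp(3^(1/4)*x)


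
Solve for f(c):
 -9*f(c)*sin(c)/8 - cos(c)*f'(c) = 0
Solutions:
 f(c) = C1*cos(c)^(9/8)


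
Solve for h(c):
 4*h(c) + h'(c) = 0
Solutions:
 h(c) = C1*exp(-4*c)


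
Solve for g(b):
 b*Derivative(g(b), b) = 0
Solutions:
 g(b) = C1


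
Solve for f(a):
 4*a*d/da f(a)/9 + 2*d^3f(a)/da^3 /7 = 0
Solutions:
 f(a) = C1 + Integral(C2*airyai(-42^(1/3)*a/3) + C3*airybi(-42^(1/3)*a/3), a)


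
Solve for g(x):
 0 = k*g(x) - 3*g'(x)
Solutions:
 g(x) = C1*exp(k*x/3)


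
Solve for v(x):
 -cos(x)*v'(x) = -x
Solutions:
 v(x) = C1 + Integral(x/cos(x), x)


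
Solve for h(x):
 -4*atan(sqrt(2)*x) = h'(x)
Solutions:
 h(x) = C1 - 4*x*atan(sqrt(2)*x) + sqrt(2)*log(2*x^2 + 1)


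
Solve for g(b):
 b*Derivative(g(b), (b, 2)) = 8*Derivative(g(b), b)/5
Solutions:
 g(b) = C1 + C2*b^(13/5)


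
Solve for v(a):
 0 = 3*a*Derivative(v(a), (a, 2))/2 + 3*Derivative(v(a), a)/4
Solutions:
 v(a) = C1 + C2*sqrt(a)


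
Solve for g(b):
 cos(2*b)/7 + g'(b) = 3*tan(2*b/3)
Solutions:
 g(b) = C1 - 9*log(cos(2*b/3))/2 - sin(2*b)/14


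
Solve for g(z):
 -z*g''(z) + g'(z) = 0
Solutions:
 g(z) = C1 + C2*z^2


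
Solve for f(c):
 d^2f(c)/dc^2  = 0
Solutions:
 f(c) = C1 + C2*c


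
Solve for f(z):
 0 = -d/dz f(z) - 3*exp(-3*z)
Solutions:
 f(z) = C1 + exp(-3*z)


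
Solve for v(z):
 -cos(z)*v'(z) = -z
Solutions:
 v(z) = C1 + Integral(z/cos(z), z)


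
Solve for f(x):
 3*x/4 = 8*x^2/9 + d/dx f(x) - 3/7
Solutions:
 f(x) = C1 - 8*x^3/27 + 3*x^2/8 + 3*x/7


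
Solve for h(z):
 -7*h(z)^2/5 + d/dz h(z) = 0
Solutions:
 h(z) = -5/(C1 + 7*z)


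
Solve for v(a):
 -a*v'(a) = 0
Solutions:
 v(a) = C1


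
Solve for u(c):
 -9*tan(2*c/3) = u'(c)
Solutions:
 u(c) = C1 + 27*log(cos(2*c/3))/2


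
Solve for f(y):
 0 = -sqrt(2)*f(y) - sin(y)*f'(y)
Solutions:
 f(y) = C1*(cos(y) + 1)^(sqrt(2)/2)/(cos(y) - 1)^(sqrt(2)/2)


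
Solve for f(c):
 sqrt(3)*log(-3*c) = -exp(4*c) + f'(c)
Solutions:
 f(c) = C1 + sqrt(3)*c*log(-c) + sqrt(3)*c*(-1 + log(3)) + exp(4*c)/4


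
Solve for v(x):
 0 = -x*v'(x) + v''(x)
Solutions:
 v(x) = C1 + C2*erfi(sqrt(2)*x/2)


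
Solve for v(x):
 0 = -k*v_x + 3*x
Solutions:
 v(x) = C1 + 3*x^2/(2*k)


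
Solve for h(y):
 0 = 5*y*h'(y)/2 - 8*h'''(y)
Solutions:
 h(y) = C1 + Integral(C2*airyai(2^(2/3)*5^(1/3)*y/4) + C3*airybi(2^(2/3)*5^(1/3)*y/4), y)


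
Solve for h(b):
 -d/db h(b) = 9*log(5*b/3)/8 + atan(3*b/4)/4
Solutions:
 h(b) = C1 - 9*b*log(b)/8 - b*atan(3*b/4)/4 - 9*b*log(5)/8 + 9*b/8 + 9*b*log(3)/8 + log(9*b^2 + 16)/6


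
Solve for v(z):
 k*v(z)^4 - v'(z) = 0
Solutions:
 v(z) = (-1/(C1 + 3*k*z))^(1/3)
 v(z) = (-1/(C1 + k*z))^(1/3)*(-3^(2/3) - 3*3^(1/6)*I)/6
 v(z) = (-1/(C1 + k*z))^(1/3)*(-3^(2/3) + 3*3^(1/6)*I)/6


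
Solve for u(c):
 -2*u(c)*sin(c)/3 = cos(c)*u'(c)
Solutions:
 u(c) = C1*cos(c)^(2/3)


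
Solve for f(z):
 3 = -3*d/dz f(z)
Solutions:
 f(z) = C1 - z


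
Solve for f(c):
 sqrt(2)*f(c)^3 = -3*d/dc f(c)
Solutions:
 f(c) = -sqrt(6)*sqrt(-1/(C1 - sqrt(2)*c))/2
 f(c) = sqrt(6)*sqrt(-1/(C1 - sqrt(2)*c))/2


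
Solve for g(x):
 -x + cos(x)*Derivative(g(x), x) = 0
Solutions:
 g(x) = C1 + Integral(x/cos(x), x)


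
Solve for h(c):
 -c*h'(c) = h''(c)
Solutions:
 h(c) = C1 + C2*erf(sqrt(2)*c/2)


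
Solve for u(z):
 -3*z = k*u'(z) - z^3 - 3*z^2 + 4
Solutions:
 u(z) = C1 + z^4/(4*k) + z^3/k - 3*z^2/(2*k) - 4*z/k


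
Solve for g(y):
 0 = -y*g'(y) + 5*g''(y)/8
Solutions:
 g(y) = C1 + C2*erfi(2*sqrt(5)*y/5)


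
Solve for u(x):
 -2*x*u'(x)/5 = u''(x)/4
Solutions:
 u(x) = C1 + C2*erf(2*sqrt(5)*x/5)


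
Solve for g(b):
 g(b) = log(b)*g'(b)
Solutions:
 g(b) = C1*exp(li(b))


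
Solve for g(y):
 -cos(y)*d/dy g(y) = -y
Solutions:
 g(y) = C1 + Integral(y/cos(y), y)


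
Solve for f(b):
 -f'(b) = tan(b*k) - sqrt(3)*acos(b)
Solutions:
 f(b) = C1 + sqrt(3)*(b*acos(b) - sqrt(1 - b^2)) - Piecewise((-log(cos(b*k))/k, Ne(k, 0)), (0, True))


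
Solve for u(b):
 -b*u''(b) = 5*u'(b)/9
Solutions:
 u(b) = C1 + C2*b^(4/9)


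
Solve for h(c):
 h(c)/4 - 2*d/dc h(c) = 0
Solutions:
 h(c) = C1*exp(c/8)


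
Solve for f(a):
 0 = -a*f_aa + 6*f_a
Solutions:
 f(a) = C1 + C2*a^7


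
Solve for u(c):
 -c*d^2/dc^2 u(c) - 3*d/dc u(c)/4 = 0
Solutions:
 u(c) = C1 + C2*c^(1/4)


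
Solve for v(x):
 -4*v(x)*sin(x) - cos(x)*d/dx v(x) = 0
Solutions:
 v(x) = C1*cos(x)^4


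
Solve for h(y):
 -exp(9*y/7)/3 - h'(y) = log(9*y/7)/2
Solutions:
 h(y) = C1 - y*log(y)/2 + y*(-log(3) + 1/2 + log(7)/2) - 7*exp(9*y/7)/27


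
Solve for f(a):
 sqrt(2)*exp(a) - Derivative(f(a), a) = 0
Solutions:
 f(a) = C1 + sqrt(2)*exp(a)


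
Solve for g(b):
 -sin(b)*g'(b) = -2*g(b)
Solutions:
 g(b) = C1*(cos(b) - 1)/(cos(b) + 1)


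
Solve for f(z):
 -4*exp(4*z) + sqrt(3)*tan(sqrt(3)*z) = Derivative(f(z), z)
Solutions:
 f(z) = C1 - exp(4*z) - log(cos(sqrt(3)*z))


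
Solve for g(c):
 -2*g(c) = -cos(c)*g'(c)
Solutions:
 g(c) = C1*(sin(c) + 1)/(sin(c) - 1)


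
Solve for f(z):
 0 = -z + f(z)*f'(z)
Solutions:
 f(z) = -sqrt(C1 + z^2)
 f(z) = sqrt(C1 + z^2)


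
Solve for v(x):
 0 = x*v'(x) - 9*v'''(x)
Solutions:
 v(x) = C1 + Integral(C2*airyai(3^(1/3)*x/3) + C3*airybi(3^(1/3)*x/3), x)


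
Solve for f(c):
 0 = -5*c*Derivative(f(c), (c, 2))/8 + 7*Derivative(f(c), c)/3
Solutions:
 f(c) = C1 + C2*c^(71/15)


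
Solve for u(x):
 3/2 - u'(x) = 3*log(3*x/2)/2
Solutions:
 u(x) = C1 - 3*x*log(x)/2 - 3*x*log(3)/2 + 3*x*log(2)/2 + 3*x


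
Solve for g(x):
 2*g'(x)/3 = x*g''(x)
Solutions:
 g(x) = C1 + C2*x^(5/3)


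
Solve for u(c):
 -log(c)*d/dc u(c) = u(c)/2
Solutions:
 u(c) = C1*exp(-li(c)/2)


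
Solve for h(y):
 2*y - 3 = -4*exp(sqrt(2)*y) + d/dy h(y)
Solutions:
 h(y) = C1 + y^2 - 3*y + 2*sqrt(2)*exp(sqrt(2)*y)


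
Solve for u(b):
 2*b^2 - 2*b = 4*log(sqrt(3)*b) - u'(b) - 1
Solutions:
 u(b) = C1 - 2*b^3/3 + b^2 + 4*b*log(b) - 5*b + b*log(9)


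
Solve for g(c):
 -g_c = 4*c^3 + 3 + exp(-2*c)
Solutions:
 g(c) = C1 - c^4 - 3*c + exp(-2*c)/2


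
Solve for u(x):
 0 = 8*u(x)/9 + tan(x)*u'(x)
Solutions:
 u(x) = C1/sin(x)^(8/9)


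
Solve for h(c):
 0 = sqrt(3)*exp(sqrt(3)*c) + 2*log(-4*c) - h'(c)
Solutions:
 h(c) = C1 + 2*c*log(-c) + 2*c*(-1 + 2*log(2)) + exp(sqrt(3)*c)


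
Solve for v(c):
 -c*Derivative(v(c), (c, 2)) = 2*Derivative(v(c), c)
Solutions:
 v(c) = C1 + C2/c


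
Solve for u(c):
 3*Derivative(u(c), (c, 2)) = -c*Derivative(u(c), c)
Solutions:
 u(c) = C1 + C2*erf(sqrt(6)*c/6)


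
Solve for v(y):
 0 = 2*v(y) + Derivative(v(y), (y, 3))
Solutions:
 v(y) = C3*exp(-2^(1/3)*y) + (C1*sin(2^(1/3)*sqrt(3)*y/2) + C2*cos(2^(1/3)*sqrt(3)*y/2))*exp(2^(1/3)*y/2)


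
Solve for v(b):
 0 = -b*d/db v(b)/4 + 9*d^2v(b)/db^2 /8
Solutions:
 v(b) = C1 + C2*erfi(b/3)


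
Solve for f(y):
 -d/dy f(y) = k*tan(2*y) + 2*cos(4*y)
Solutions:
 f(y) = C1 + k*log(cos(2*y))/2 - sin(4*y)/2


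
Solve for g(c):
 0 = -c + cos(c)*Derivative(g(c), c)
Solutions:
 g(c) = C1 + Integral(c/cos(c), c)


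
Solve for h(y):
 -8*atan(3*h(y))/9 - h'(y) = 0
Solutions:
 Integral(1/atan(3*_y), (_y, h(y))) = C1 - 8*y/9


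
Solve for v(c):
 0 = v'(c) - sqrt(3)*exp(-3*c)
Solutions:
 v(c) = C1 - sqrt(3)*exp(-3*c)/3


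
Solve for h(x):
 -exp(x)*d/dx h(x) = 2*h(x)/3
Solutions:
 h(x) = C1*exp(2*exp(-x)/3)


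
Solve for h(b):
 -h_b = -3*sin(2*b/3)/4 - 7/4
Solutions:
 h(b) = C1 + 7*b/4 - 9*cos(2*b/3)/8


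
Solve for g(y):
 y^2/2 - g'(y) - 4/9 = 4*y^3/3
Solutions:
 g(y) = C1 - y^4/3 + y^3/6 - 4*y/9


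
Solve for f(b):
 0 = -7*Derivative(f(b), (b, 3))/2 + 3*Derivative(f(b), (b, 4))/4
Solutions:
 f(b) = C1 + C2*b + C3*b^2 + C4*exp(14*b/3)


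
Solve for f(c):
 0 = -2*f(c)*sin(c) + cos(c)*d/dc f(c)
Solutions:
 f(c) = C1/cos(c)^2


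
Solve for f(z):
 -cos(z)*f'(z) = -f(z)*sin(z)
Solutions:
 f(z) = C1/cos(z)


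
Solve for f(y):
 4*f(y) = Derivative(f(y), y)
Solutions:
 f(y) = C1*exp(4*y)


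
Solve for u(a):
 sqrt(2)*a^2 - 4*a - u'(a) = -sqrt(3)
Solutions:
 u(a) = C1 + sqrt(2)*a^3/3 - 2*a^2 + sqrt(3)*a


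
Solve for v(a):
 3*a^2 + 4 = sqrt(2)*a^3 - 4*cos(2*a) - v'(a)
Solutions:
 v(a) = C1 + sqrt(2)*a^4/4 - a^3 - 4*a - 4*sin(a)*cos(a)


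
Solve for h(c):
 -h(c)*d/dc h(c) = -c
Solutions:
 h(c) = -sqrt(C1 + c^2)
 h(c) = sqrt(C1 + c^2)


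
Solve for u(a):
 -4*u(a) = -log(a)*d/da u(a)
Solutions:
 u(a) = C1*exp(4*li(a))


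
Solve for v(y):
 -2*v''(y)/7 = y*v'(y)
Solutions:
 v(y) = C1 + C2*erf(sqrt(7)*y/2)


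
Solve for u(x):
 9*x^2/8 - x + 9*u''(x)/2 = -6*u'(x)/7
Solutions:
 u(x) = C1 + C2*exp(-4*x/21) - 7*x^3/16 + 1435*x^2/192 - 10045*x/128


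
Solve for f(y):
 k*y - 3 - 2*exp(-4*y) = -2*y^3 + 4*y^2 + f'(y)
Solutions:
 f(y) = C1 + k*y^2/2 + y^4/2 - 4*y^3/3 - 3*y + exp(-4*y)/2


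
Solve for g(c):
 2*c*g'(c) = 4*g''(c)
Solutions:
 g(c) = C1 + C2*erfi(c/2)


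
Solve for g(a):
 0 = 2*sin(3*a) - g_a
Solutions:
 g(a) = C1 - 2*cos(3*a)/3


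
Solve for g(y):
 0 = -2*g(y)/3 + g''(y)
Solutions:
 g(y) = C1*exp(-sqrt(6)*y/3) + C2*exp(sqrt(6)*y/3)


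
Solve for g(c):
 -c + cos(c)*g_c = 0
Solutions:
 g(c) = C1 + Integral(c/cos(c), c)


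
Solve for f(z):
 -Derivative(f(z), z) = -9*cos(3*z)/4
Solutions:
 f(z) = C1 + 3*sin(3*z)/4


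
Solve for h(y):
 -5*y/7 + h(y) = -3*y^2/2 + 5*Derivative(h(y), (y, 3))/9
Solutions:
 h(y) = C3*exp(15^(2/3)*y/5) - 3*y^2/2 + 5*y/7 + (C1*sin(3*3^(1/6)*5^(2/3)*y/10) + C2*cos(3*3^(1/6)*5^(2/3)*y/10))*exp(-15^(2/3)*y/10)


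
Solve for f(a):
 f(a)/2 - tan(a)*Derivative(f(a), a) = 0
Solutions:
 f(a) = C1*sqrt(sin(a))


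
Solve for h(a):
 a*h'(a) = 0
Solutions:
 h(a) = C1


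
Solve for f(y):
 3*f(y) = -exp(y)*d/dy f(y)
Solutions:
 f(y) = C1*exp(3*exp(-y))


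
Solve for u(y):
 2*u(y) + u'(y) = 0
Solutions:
 u(y) = C1*exp(-2*y)


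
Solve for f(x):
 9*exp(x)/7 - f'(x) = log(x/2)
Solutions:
 f(x) = C1 - x*log(x) + x*(log(2) + 1) + 9*exp(x)/7


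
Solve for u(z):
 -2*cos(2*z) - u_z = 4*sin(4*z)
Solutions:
 u(z) = C1 - sin(2*z) + cos(4*z)


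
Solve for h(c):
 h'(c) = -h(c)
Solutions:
 h(c) = C1*exp(-c)


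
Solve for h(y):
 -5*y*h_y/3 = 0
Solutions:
 h(y) = C1


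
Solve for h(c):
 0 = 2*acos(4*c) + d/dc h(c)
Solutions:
 h(c) = C1 - 2*c*acos(4*c) + sqrt(1 - 16*c^2)/2
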